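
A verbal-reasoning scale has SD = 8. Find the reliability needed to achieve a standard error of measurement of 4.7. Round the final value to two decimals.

0.65

r = 1 − (4.7000/8)² ≈ 1 − 0.3452 ≈ 0.6548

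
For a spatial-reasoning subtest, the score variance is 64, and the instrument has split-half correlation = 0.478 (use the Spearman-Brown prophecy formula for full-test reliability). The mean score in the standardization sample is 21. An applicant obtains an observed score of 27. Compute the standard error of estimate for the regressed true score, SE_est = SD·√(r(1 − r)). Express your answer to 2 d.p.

SD = √64 = 8.000
Spearman-Brown: r = 2(0.478) / (1 + 0.478) = 0.956 / 1.478 ≈ 0.647
SE_est = 8.000×√(0.647×0.353) ≈ 3.824

3.82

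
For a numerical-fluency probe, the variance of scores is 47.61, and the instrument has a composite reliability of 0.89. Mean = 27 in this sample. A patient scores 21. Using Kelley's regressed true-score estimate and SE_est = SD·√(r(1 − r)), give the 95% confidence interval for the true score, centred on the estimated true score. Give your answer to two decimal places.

[17.43, 25.89]

σ = 47.61^(1/2) = 6.900
Estimated true score = 0.890*21 + (1 − 0.890)*27 ≃ 21.660
SE_est = SD * √(r(1 − r)) = 6.900 * √0.098 ≃ 6.900 * 0.313 ≃ 2.159
95% CI: 21.660 ± 4.232 ≃ (17.428, 25.892)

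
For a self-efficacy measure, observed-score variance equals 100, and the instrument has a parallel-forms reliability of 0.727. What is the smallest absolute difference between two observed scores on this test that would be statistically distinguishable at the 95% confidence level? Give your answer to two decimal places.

14.48

SD = √100 ≈ 10.0000
SEM = 10.0000 · √(1 − 0.7270) = 10.0000 · √0.2730 ≈ 10.0000 · 0.5225 ≈ 5.2249
SE_diff = SEM · √2 ≈ 5.2249 · 1.4142 ≈ 7.3892
Minimum reliable difference = 1.96 · SE_diff ≈ 1.96 · 7.3892 ≈ 14.4828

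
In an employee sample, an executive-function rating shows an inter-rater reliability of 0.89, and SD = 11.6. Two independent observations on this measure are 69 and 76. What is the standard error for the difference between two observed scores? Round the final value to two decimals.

5.44

SEM = 11.600 · √(1 − 0.890) = 11.600 · √0.110 ≈ 11.600 · 0.332 ≈ 3.847
Standard error of the difference = 3.847·√2 ≈ 5.441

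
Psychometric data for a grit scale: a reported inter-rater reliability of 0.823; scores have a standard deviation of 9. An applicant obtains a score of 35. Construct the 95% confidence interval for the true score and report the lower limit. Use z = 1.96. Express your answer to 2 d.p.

27.58

SEM = 9.0000 · √(1 − 0.8230) = 9.0000 · √0.1770 ≈ 9.0000 · 0.4207 ≈ 3.7864
Half-width = 1.96·3.7864 ≈ 7.4214
Lower bound: 35 − 7.4214 = 27.5786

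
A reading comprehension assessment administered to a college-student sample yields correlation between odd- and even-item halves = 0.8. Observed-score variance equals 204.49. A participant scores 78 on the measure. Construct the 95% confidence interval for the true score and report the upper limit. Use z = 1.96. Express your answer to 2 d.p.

87.34

σ = 204.49^(1/2) = 14.300
r_full = 2·0.8 / (1 + 0.8) ≈ 0.889
SEM = 14.300 · √(1 − 0.889) = 14.300 · √0.111 ≈ 14.300 · 0.333 ≈ 4.767
1.96 · SEM ≈ 9.343
Upper bound: 78 + 9.343 = 87.343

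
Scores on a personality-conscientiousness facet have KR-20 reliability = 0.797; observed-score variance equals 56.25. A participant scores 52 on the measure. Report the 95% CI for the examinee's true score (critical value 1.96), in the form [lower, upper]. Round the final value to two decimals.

[45.38, 58.62]

SD = √56.25 = 7.5000
SEM = 7.5000*√(1 − 0.7970) ≈ 3.3792
1.96 * SEM ≈ 6.6232
Interval: (45.3768, 58.6232)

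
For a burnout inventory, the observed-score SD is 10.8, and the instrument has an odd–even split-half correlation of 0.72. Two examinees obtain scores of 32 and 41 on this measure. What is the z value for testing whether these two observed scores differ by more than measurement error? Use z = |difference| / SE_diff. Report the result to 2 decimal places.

1.46

Spearman-Brown: r = 2(0.72) / (1 + 0.72) = 1.440 / 1.720 ≈ 0.837
SEM = 10.800 * √(1 − 0.837) = 10.800 * √0.163 ≈ 10.800 * 0.403 ≈ 4.358
Standard error of the difference = 4.358·√2 ≈ 6.162
z = |32 − 41| / 6.162 = 9 / 6.162 ≈ 1.460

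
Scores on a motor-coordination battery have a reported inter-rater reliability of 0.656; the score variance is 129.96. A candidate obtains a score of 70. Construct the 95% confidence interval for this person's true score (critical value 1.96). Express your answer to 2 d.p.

[56.89, 83.11]

SD = √129.96 ≃ 11.40000
The standard error of measurement is 11.40000*√(1 − 0.65600) ≃ 11.40000*0.58652 ≃ 6.68627.
Margin = 1.96 * 6.68627 ≃ 13.10509
Interval: (56.89491, 83.10509)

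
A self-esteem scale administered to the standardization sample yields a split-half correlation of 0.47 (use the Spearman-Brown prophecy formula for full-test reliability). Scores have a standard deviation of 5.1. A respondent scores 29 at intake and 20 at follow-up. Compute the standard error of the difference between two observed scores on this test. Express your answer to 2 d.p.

4.33

Full-length reliability (Spearman-Brown) = 2(0.47)/(1+0.47) ≈ 0.6395
SEM = 5.1000·√(1 − 0.6395) ≈ 3.0623
Standard error of the difference = 3.0623·√2 ≈ 4.3308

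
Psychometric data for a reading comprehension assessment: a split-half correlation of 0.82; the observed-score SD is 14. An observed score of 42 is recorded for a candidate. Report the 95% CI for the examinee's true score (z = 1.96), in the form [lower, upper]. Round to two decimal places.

Spearman-Brown: r = 2(0.82) / (1 + 0.82) = 1.640 / 1.820 ≈ 0.901
SEM = 14.000×√(1 − 0.901) ≈ 4.403
Half-width = 1.96×4.403 ≈ 8.629
CI = 42 ± 8.629 → [33.371, 50.629]

[33.37, 50.63]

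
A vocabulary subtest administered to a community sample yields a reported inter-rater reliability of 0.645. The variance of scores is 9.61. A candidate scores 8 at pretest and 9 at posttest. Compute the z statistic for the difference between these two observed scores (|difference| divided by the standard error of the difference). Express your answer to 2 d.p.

0.38

SD = √9.61 ≈ 3.1000
SEM = 3.1000 × √(1 − 0.6450) = 3.1000 × √0.3550 ≈ 3.1000 × 0.5958 ≈ 1.8470
Standard error of the difference = 1.8470·√2 ≈ 2.6121
z = 1 / 2.6121 ≈ 0.3828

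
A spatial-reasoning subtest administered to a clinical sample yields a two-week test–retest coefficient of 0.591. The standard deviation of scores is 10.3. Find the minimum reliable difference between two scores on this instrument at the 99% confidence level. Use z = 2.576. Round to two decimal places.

24.00

SEM = 10.300*√(1 − 0.591) ≈ 6.587
SE_diff = SEM * √2 ≈ 6.587 * 1.414 ≈ 9.316
Smallest detectable difference = 2.576*9.316 ≈ 23.997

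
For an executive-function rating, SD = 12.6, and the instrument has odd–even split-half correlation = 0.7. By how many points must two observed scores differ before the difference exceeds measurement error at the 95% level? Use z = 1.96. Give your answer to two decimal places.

Spearman-Brown: r = 2(0.7) / (1 + 0.7) = 1.400 / 1.700 ≈ 0.824
SEM = 12.600 × √(1 − 0.824) = 12.600 × √0.176 ≈ 12.600 × 0.420 ≈ 5.293
SE_diff = √2 × SEM ≈ 7.486
Minimum reliable difference = 1.96 × SE_diff ≈ 1.96 × 7.486 ≈ 14.672

14.67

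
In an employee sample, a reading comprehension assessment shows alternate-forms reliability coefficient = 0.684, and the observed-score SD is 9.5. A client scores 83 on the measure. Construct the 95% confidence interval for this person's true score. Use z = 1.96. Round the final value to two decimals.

The standard error of measurement is 9.500·√(1 − 0.684) ≈ 9.500·0.562 ≈ 5.340.
Margin = 1.96 · 5.340 ≈ 10.467
CI = 83 ± 10.467 → [72.533, 93.467]

[72.53, 93.47]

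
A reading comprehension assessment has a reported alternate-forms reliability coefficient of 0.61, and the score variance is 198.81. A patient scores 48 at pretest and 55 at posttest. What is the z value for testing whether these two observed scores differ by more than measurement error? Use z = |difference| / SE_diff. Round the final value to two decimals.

SD = √198.81 ≃ 14.100
SEM = 14.100×√(1 − 0.610) ≃ 8.805
SE_diff = SEM × √2 ≃ 8.805 × 1.414 ≃ 12.453
z = 7 / 12.453 ≃ 0.562

0.56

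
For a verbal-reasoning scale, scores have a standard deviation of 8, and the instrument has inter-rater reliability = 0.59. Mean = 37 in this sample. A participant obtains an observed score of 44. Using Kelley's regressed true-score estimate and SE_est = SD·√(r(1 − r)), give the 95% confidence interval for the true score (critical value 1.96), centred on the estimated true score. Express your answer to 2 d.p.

[33.42, 48.84]

T̂ = 0.5900(44) + 0.4100(37) ≈ 41.1300
SE_est = SD × √(r(1 − r)) = 8.0000 × √0.2419 ≈ 8.0000 × 0.4918 ≈ 3.9347
95% CI: 41.1300 ± 7.7119 ≈ (33.4181, 48.8419)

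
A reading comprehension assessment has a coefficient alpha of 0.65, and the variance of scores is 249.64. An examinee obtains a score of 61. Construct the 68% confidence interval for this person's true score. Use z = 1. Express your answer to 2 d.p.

σ = 249.64^(1/2) = 15.80000
SEM = 15.80000×√(1 − 0.65000) ≈ 9.34741
Half-width = 1×9.34741 ≈ 9.34741
CI = 61 ± 9.34741 → [51.65259, 70.34741]

[51.65, 70.35]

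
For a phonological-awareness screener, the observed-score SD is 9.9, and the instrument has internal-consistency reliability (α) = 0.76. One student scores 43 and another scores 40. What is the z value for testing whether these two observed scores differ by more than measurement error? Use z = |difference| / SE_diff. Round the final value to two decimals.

SEM = 9.90000*√(1 − 0.76000) ≃ 4.84999
SE_diff = √2 * SEM ≃ 6.85892
z = 3 / 6.85892 ≃ 0.43739

0.44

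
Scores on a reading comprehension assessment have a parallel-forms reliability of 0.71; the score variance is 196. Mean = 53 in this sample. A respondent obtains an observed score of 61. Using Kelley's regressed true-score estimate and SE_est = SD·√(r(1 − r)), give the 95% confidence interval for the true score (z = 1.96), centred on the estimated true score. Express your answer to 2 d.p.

σ = 196^(1/2) = 14.000
T̂ = r·X + (1 − r)·M = 0.710*61 + 0.290*53 = 43.310 + 15.370 ≃ 58.680
SE_est = 14.000*√(0.710*0.290) ≃ 6.353
95% CI: 58.680 ± 12.451 ≃ (46.229, 71.131)

[46.23, 71.13]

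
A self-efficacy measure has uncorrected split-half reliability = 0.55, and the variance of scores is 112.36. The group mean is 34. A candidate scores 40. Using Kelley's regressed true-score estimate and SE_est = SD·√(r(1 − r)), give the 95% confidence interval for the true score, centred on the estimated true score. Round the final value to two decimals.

[28.83, 47.69]

σ = 112.36^(1/2) = 10.600
r_full = 2·0.55 / (1 + 0.55) ≈ 0.710
T̂ = r·X + (1 − r)·M = 0.710×40 + 0.290×34 ≈ 28.387 + 9.871 ≈ 38.258
SE_est = 10.600·√[r(1 − r)] ≈ 4.811
95% CI: 38.258 ± 9.430 ≈ (28.828, 47.689)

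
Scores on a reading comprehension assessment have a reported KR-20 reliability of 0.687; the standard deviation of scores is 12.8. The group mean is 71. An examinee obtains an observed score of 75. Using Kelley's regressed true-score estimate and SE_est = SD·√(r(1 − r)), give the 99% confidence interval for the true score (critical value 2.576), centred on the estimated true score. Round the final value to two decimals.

[58.46, 89.04]

Estimated true score = 0.6870·75 + (1 − 0.6870)·71 ≃ 73.7480
SE_est = SD · √(r(1 − r)) = 12.8000 · √0.2150 ≃ 12.8000 · 0.4637 ≃ 5.9355
99% CI: 73.7480 ± 15.2900 ≃ (58.4580, 89.0380)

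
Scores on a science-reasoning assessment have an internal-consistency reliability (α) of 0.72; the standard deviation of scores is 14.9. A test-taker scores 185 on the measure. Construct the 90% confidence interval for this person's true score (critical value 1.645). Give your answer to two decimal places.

SEM = 14.9000 * √(1 − 0.7200) = 14.9000 * √0.2800 ≃ 14.9000 * 0.5292 ≃ 7.8843
Half-width = 1.645*7.8843 ≃ 12.9697
90% CI: 185 ± 12.9697 = [172.0303, 197.9697]

[172.03, 197.97]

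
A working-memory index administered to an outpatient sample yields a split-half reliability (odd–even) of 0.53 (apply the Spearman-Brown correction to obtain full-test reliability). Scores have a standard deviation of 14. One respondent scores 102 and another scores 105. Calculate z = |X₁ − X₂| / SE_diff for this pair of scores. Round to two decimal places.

0.27

Full-length reliability (Spearman-Brown) = 2(0.53)/(1+0.53) ≈ 0.693
SEM = 14.000×√(1 − 0.693) ≈ 7.759
SE_diff = √2 × SEM ≈ 10.974
z = |102 − 105| / 10.974 = 3 / 10.974 ≈ 0.273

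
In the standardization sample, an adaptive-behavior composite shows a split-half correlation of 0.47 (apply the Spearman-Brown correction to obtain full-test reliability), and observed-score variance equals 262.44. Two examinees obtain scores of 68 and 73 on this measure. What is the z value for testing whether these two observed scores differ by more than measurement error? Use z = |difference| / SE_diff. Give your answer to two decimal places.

0.36

SD = √262.44 ≈ 16.2000
Spearman-Brown: r = 2(0.47) / (1 + 0.47) = 0.9400 / 1.4700 ≈ 0.6395
The standard error of measurement is 16.2000×√(1 − 0.6395) ≈ 16.2000×0.6005 ≈ 9.7273.
SE_diff = √2 × SEM ≈ 13.7565
z = |68 − 73| / 13.7565 = 5 / 13.7565 ≈ 0.3635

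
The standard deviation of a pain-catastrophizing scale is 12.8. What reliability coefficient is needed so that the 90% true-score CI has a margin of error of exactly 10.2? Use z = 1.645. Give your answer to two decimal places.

0.77

SEM needed = half-width / z = 10.2/1.645 ≃ 6.20061
Required reliability = 1 − (SEM/SD)² = 1 − 0.23467 ≃ 0.76533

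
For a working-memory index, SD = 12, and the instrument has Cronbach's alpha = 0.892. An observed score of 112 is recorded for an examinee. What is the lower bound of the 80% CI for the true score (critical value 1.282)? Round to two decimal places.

106.94

The standard error of measurement is 12.000*√(1 − 0.892) ≈ 12.000*0.329 ≈ 3.944.
Half-width = 1.282*3.944 ≈ 5.056
Lower limit = 112 − 5.056 ≈ 106.944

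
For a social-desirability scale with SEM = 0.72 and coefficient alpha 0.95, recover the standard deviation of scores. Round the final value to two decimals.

σ = SEM·(1 − r)^(−1/2) ≈ 0.72·4.472 ≈ 3.220

3.22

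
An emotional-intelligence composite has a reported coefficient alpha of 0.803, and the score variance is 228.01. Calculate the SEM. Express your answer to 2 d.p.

6.70

σ = 228.01^(1/2) = 15.1000
SEM = 15.1000×√(1 − 0.8030) ≈ 6.7021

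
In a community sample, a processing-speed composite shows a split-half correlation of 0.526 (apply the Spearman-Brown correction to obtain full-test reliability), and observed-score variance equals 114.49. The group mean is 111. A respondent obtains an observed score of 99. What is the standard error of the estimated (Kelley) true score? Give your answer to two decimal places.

4.95

σ = 114.49^(1/2) = 10.700
r_full = 2·0.526 / (1 + 0.526) ≈ 0.689
SE_est = SD × √(r(1 − r)) = 10.700 × √0.214 ≈ 10.700 × 0.463 ≈ 4.951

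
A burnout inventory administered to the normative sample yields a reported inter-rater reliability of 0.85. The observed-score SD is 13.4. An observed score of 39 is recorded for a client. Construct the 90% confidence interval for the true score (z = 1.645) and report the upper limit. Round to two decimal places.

SEM = 13.400 * √(1 − 0.850) = 13.400 * √0.150 ≈ 13.400 * 0.387 ≈ 5.190
Half-width = 1.645*5.190 ≈ 8.537
Upper limit = 39 + 8.537 ≈ 47.537

47.54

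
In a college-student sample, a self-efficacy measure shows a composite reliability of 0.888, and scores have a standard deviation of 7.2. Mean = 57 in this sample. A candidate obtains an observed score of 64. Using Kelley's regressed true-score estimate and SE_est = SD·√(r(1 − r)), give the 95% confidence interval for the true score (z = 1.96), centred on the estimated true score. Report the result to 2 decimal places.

T̂ = r·X + (1 − r)·M = 0.888*64 + 0.112*57 = 56.832 + 6.384 ≃ 63.216
SE_est = 7.200*√(0.888*0.112) ≃ 2.271
95% CI: 63.216 ± 4.450 ≃ (58.766, 67.666)

[58.77, 67.67]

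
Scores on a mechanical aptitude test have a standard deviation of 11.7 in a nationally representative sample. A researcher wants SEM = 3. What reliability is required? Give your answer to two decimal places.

0.93

Required reliability = 1 − (SEM/SD)² = 1 − 0.0657 ≈ 0.9343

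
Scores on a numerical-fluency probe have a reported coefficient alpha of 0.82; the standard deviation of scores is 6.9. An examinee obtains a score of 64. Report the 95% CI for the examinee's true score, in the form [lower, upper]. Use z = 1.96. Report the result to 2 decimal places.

SEM = 6.9000*√(1 − 0.8200) ≃ 2.9274
1.96 * SEM ≃ 5.7377
Interval: (58.2623, 69.7377)

[58.26, 69.74]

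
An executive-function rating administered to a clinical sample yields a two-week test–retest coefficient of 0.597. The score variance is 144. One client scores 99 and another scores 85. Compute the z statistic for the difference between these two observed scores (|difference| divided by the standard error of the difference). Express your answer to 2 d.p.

SD = √144 = 12.00000
SEM = 12.00000 * √(1 − 0.59700) = 12.00000 * √0.40300 ≃ 12.00000 * 0.63482 ≃ 7.61787
SE_diff = √2 * SEM ≃ 10.77330
z = |99 − 85| / 10.77330 = 14 / 10.77330 ≃ 1.29951

1.30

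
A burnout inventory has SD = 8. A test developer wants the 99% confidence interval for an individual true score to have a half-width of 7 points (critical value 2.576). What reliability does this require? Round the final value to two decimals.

Required SEM = 7 / 2.576 ≈ 2.7174
r = 1 − (2.7174/8)² ≈ 1 − 0.1154 ≈ 0.8846

0.88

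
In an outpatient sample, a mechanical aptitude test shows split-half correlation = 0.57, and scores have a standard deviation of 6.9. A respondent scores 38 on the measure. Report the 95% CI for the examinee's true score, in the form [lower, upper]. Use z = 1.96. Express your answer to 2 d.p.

[30.92, 45.08]

r_full = 2·0.57 / (1 + 0.57) ≈ 0.7261
The standard error of measurement is 6.9000·√(1 − 0.7261) ≈ 6.9000·0.5233 ≈ 3.6110.
1.96 · SEM ≈ 7.0777
95% CI: 38 ± 7.0777 = [30.9223, 45.0777]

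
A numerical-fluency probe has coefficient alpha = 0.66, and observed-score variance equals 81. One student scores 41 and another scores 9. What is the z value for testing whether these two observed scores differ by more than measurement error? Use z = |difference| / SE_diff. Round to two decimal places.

σ = 81^(1/2) = 9.0000
The standard error of measurement is 9.0000·√(1 − 0.6600) ≈ 9.0000·0.5831 ≈ 5.2479.
SE_diff = √2 · SEM ≈ 7.4216
z = 32 / 7.4216 ≈ 4.3117

4.31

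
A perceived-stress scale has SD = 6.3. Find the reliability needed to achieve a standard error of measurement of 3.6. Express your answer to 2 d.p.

0.67

r = 1 − (SEM / SD)² = 1 − (3.600 / 6.3)² ≈ 1 − 0.327 ≈ 0.673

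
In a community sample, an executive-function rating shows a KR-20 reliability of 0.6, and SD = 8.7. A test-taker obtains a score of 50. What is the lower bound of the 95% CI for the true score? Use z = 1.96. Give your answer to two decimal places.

39.22

SEM = 8.70000·√(1 − 0.60000) ≃ 5.50236
Half-width = 1.96·5.50236 ≃ 10.78463
Lower limit = 50 − 10.78463 ≃ 39.21537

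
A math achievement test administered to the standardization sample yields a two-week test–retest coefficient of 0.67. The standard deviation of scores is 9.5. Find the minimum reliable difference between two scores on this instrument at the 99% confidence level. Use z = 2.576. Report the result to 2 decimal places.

SEM = 9.500×√(1 − 0.670) ≃ 5.457
SE_diff = SEM × √2 ≃ 5.457 × 1.414 ≃ 7.718
Minimum reliable difference = 2.576 × SE_diff ≃ 2.576 × 7.718 ≃ 19.881

19.88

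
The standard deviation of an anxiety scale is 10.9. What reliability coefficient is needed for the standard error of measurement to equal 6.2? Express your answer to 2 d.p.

0.68

r = 1 − (SEM / SD)² = 1 − (6.200 / 10.9)² ≈ 1 − 0.324 ≈ 0.676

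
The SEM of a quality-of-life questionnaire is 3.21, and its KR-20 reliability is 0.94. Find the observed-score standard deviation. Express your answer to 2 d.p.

SD = SEM / √(1 − r) = 3.21 / √0.0600 ≈ 3.21 / 0.2449 ≈ 13.1048

13.10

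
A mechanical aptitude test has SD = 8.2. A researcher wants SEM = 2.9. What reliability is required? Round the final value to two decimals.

r = 1 − (2.90000/8.2)² ≈ 1 − 0.12507 ≈ 0.87493

0.87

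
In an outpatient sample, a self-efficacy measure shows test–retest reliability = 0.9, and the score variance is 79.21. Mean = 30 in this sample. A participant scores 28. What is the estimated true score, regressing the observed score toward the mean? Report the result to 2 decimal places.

28.20

T̂ = 0.900(28) + 0.100(30) ≈ 28.200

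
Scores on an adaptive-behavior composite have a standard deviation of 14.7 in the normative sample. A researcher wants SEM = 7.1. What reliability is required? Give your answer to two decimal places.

0.77

r = 1 − (SEM / SD)² = 1 − (7.1000 / 14.7)² ≈ 1 − 0.2333 ≈ 0.7667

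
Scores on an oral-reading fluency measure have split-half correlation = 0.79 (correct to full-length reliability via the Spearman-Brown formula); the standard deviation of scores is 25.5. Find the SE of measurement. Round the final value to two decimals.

8.73

Spearman-Brown: r = 2(0.79) / (1 + 0.79) = 1.5800 / 1.7900 ≈ 0.8827
SEM = 25.5000×√(1 − 0.8827) ≈ 8.7342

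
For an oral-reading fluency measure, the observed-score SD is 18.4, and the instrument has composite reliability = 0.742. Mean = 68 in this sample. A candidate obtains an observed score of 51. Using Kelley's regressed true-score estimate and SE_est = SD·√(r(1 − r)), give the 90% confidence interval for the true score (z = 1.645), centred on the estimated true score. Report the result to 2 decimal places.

T̂ = r·X + (1 − r)·M = 0.7420·51 + 0.2580·68 = 37.8420 + 17.5440 ≈ 55.3860
SE_est = SD · √(r(1 − r)) = 18.4000 · √0.1914 ≈ 18.4000 · 0.4375 ≈ 8.0506
CI = 55.3860 ± 1.645 · 8.0506 → [42.1427, 68.6293]

[42.14, 68.63]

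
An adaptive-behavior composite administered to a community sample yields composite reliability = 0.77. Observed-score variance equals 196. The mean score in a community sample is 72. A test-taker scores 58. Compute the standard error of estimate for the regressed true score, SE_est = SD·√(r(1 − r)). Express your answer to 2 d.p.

SD = √196 = 14.000
SE_est = 14.000·√[r(1 − r)] ≃ 5.892

5.89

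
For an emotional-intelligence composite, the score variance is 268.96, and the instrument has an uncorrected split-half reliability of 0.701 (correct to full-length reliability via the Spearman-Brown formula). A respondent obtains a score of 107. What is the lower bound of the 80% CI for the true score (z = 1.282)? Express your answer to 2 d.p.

98.19

σ = 268.96^(1/2) = 16.400
Full-length reliability (Spearman-Brown) = 2(0.701)/(1+0.701) ≈ 0.824
The standard error of measurement is 16.400·√(1 − 0.824) ≈ 16.400·0.419 ≈ 6.876.
1.282 · SEM ≈ 8.815
Lower bound: 107 − 8.815 = 98.185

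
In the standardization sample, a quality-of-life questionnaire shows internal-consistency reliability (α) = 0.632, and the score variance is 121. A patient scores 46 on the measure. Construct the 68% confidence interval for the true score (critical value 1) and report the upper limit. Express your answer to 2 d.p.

52.67

SD = √121 = 11.00000
SEM = 11.00000·√(1 − 0.63200) ≈ 6.67293
Margin = 1 · 6.67293 ≈ 6.67293
Upper bound: 46 + 6.67293 = 52.67293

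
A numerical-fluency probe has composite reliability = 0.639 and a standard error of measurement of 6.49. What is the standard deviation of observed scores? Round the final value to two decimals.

SD = SEM / √(1 − r) = 6.49 / √0.361 ≃ 6.49 / 0.601 ≃ 10.802

10.80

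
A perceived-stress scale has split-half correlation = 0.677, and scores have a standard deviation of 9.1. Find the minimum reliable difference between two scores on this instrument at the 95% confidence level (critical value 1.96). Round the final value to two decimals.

r_full = 2·0.677 / (1 + 0.677) ≈ 0.80739
SEM = 9.10000 · √(1 − 0.80739) = 9.10000 · √0.19261 ≈ 9.10000 · 0.43887 ≈ 3.99371
Standard error of the difference = 3.99371·√2 ≈ 5.64795
Minimum reliable difference = 1.96 · SE_diff ≈ 1.96 · 5.64795 ≈ 11.06999

11.07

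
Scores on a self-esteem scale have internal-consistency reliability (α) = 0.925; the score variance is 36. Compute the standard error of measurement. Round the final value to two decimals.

1.64

σ = 36^(1/2) = 6.000
SEM = 6.000 * √(1 − 0.925) = 6.000 * √0.075 ≈ 6.000 * 0.274 ≈ 1.643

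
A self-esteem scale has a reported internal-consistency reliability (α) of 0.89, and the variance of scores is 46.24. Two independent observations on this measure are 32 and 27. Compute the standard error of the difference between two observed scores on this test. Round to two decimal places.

SD = √46.24 = 6.8000
SEM = 6.8000 × √(1 − 0.8900) = 6.8000 × √0.1100 ≈ 6.8000 × 0.3317 ≈ 2.2553
SE_diff = SEM × √2 ≈ 2.2553 × 1.4142 ≈ 3.1895

3.19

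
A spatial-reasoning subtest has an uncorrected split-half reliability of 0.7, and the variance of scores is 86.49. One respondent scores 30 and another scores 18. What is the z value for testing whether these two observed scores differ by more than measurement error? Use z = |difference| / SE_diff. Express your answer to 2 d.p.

SD = √86.49 = 9.3000
Full-length reliability (Spearman-Brown) = 2(0.7)/(1+0.7) ≈ 0.8235
The standard error of measurement is 9.3000·√(1 − 0.8235) ≈ 9.3000·0.4201 ≈ 3.9068.
Standard error of the difference = 3.9068·√2 ≈ 5.5250
z = |30 − 18| / 5.5250 = 12 / 5.5250 ≈ 2.1719

2.17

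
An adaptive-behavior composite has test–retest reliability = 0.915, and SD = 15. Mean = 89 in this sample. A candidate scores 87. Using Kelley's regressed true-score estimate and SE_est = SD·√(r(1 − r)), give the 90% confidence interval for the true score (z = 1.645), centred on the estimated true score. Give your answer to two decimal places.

Estimated true score = 0.9150×87 + (1 − 0.9150)×89 ≈ 87.1700
SE_est = 15.0000×√(0.9150×0.0850) ≈ 4.1832
90% CI: 87.1700 ± 6.8814 ≈ (80.2886, 94.0514)

[80.29, 94.05]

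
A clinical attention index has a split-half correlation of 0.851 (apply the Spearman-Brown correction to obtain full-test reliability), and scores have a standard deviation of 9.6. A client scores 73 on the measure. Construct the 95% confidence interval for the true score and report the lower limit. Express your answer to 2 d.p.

Full-length reliability (Spearman-Brown) = 2(0.851)/(1+0.851) ≈ 0.9195
SEM = 9.6000 · √(1 − 0.9195) = 9.6000 · √0.0805 ≈ 9.6000 · 0.2837 ≈ 2.7237
Margin = 1.96 · 2.7237 ≈ 5.3385
Lower bound: 73 − 5.3385 = 67.6615

67.66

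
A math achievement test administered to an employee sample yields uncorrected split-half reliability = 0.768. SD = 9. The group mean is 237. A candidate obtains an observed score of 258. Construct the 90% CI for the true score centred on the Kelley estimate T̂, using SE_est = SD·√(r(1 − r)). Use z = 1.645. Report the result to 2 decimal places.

[250.25, 260.24]

Spearman-Brown: r = 2(0.768) / (1 + 0.768) = 1.536 / 1.768 ≈ 0.869
T̂ = r·X + (1 − r)·M = 0.869×258 + 0.131×237 ≈ 224.145 + 31.100 ≈ 255.244
SE_est = 9.000×√(0.869×0.131) ≈ 3.039
90% CI: 255.244 ± 4.999 ≈ (250.246, 260.243)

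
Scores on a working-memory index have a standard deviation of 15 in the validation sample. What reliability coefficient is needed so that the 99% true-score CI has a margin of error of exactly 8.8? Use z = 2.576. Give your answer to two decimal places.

SEM needed = half-width / z = 8.8/2.576 ≈ 3.41615
r = 1 − (SEM / SD)² = 1 − (3.41615 / 15)² ≈ 1 − 0.05187 ≈ 0.94813

0.95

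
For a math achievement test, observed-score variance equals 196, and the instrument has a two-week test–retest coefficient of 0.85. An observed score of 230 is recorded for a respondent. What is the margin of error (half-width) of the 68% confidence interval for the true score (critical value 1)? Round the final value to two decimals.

5.42

SD = √196 ≈ 14.0000
SEM = 14.0000×√(1 − 0.8500) ≈ 5.4222
1 × SEM ≈ 5.4222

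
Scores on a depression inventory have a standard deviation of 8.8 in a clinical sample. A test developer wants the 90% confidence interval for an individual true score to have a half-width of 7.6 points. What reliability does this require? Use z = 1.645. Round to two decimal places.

Required SEM = 7.6 / 1.645 ≃ 4.620
r = 1 − (4.620/8.8)² ≃ 1 − 0.276 ≃ 0.724

0.72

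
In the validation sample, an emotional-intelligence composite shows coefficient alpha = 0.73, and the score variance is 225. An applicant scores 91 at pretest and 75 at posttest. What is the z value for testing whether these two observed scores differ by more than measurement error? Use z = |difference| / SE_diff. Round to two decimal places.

SD = √225 ≈ 15.000
SEM = 15.000·√(1 − 0.730) ≈ 7.794
Standard error of the difference = 7.794·√2 ≈ 11.023
z = 16 / 11.023 ≈ 1.452

1.45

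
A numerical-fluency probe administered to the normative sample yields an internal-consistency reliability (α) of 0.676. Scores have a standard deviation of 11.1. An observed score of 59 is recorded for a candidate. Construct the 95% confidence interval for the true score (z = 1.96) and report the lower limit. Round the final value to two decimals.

46.62

SEM = 11.1000*√(1 − 0.6760) ≈ 6.3182
Half-width = 1.96*6.3182 ≈ 12.3837
Lower limit = 59 − 12.3837 ≈ 46.6163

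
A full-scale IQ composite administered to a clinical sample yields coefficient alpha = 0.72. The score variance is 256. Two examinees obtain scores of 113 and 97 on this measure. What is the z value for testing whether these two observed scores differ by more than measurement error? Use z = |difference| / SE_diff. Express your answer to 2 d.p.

SD = √256 ≈ 16.0000
SEM = 16.0000 * √(1 − 0.7200) = 16.0000 * √0.2800 ≈ 16.0000 * 0.5292 ≈ 8.4664
Standard error of the difference = 8.4664·√2 ≈ 11.9733
z = |113 − 97| / 11.9733 = 16 / 11.9733 ≈ 1.3363

1.34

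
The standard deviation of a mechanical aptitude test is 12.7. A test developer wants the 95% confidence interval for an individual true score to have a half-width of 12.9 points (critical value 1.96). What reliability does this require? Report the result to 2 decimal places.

SEM needed = half-width / z = 12.9/1.96 ≈ 6.58163
r = 1 − (6.58163/12.7)² ≈ 1 − 0.26857 ≈ 0.73143

0.73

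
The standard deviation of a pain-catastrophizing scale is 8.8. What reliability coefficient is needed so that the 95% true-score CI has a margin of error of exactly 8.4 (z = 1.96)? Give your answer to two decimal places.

0.76

Required SEM = 8.4 / 1.96 ≈ 4.28571
r = 1 − (4.28571/8.8)² ≈ 1 − 0.23718 ≈ 0.76282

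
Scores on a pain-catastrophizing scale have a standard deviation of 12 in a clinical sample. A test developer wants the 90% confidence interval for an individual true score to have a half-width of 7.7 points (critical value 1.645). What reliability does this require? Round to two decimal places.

SEM needed = half-width / z = 7.7/1.645 ≈ 4.681
r = 1 − (4.681/12)² ≈ 1 − 0.152 ≈ 0.848

0.85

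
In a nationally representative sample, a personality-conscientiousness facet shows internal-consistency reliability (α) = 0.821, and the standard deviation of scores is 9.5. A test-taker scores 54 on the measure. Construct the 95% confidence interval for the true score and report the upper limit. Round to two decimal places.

61.88

SEM = 9.500·√(1 − 0.821) ≃ 4.019
Half-width = 1.96·4.019 ≃ 7.878
Upper bound: 54 + 7.878 = 61.878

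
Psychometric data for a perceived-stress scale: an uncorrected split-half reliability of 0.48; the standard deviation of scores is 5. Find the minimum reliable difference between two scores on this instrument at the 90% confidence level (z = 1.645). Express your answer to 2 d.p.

r_full = 2·0.48 / (1 + 0.48) ≈ 0.6486
SEM = 5.0000·√(1 − 0.6486) ≈ 2.9637
SE_diff = SEM · √2 ≈ 2.9637 · 1.4142 ≈ 4.1914
Minimum reliable difference = 1.645 · SE_diff ≈ 1.645 · 4.1914 ≈ 6.8948

6.89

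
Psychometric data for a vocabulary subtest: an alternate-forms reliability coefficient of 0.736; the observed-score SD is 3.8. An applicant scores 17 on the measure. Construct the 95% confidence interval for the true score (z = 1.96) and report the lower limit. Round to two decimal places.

SEM = 3.800 × √(1 − 0.736) = 3.800 × √0.264 ≈ 3.800 × 0.514 ≈ 1.952
Half-width = 1.96×1.952 ≈ 3.827
Lower bound: 17 − 3.827 = 13.173

13.17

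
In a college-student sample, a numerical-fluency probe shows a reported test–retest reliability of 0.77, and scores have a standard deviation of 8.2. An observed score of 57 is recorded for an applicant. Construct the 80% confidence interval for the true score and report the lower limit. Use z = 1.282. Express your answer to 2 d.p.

SEM = 8.2000*√(1 − 0.7700) ≈ 3.9326
Margin = 1.282 * 3.9326 ≈ 5.0416
Lower bound: 57 − 5.0416 = 51.9584

51.96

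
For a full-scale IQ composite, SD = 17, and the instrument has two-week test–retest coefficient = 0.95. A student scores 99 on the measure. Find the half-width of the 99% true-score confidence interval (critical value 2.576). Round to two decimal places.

9.79

The standard error of measurement is 17.0000*√(1 − 0.9500) ≈ 17.0000*0.2236 ≈ 3.8013.
Half-width = 2.576*3.8013 ≈ 9.7922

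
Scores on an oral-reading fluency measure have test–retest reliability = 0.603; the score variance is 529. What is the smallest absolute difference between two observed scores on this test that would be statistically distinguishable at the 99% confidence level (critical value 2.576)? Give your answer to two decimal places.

52.79

SD = √529 = 23.000
The standard error of measurement is 23.000*√(1 − 0.603) ≃ 23.000*0.630 ≃ 14.492.
SE_diff = SEM * √2 ≃ 14.492 * 1.414 ≃ 20.495
Minimum reliable difference = 2.576 * SE_diff ≃ 2.576 * 20.495 ≃ 52.794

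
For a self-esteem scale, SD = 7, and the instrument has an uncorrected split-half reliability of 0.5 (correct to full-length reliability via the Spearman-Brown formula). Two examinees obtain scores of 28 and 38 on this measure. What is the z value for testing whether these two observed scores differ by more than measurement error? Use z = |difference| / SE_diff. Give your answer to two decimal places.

1.75

Spearman-Brown: r = 2(0.5) / (1 + 0.5) = 1.0000 / 1.5000 ≈ 0.6667
SEM = 7.0000×√(1 − 0.6667) ≈ 4.0415
SE_diff = SEM × √2 ≈ 4.0415 × 1.4142 ≈ 5.7155
z = 10 / 5.7155 ≈ 1.7496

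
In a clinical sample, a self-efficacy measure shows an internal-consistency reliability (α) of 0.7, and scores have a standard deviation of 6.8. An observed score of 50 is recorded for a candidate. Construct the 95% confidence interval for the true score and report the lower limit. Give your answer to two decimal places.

42.70

The standard error of measurement is 6.8000*√(1 − 0.7000) ≈ 6.8000*0.5477 ≈ 3.7245.
1.96 * SEM ≈ 7.3000
Lower bound: 50 − 7.3000 = 42.7000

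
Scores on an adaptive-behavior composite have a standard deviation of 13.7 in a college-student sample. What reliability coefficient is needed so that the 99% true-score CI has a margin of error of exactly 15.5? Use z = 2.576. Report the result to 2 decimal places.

0.81

Required SEM = 15.5 / 2.576 ≈ 6.01708
Required reliability = 1 − (SEM/SD)² = 1 − 0.19290 ≈ 0.80710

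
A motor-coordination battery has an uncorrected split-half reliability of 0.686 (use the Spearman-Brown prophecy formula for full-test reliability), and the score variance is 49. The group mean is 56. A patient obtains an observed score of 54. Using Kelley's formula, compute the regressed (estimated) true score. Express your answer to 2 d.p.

54.37

Full-length reliability (Spearman-Brown) = 2(0.686)/(1+0.686) ≃ 0.814
Estimated true score = 0.814×54 + (1 − 0.814)×56 ≃ 54.372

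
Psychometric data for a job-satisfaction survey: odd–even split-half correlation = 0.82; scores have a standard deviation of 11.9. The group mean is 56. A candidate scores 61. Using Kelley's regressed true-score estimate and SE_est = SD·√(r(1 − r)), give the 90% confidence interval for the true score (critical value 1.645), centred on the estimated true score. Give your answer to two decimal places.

[54.66, 66.35]

Full-length reliability (Spearman-Brown) = 2(0.82)/(1+0.82) ≈ 0.9011
T̂ = r·X + (1 − r)·M = 0.9011·61 + 0.0989·56 ≈ 54.9670 + 5.5385 ≈ 60.5055
SE_est = 11.9000·√[r(1 − r)] ≈ 3.5525
CI = 60.5055 ± 1.645 · 3.5525 → [54.6616, 66.3494]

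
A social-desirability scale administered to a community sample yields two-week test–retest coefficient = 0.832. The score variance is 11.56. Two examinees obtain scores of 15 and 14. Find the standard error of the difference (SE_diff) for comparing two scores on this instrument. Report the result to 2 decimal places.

1.97

SD = √11.56 = 3.40000
SEM = 3.40000*√(1 − 0.83200) ≈ 1.39359
SE_diff = SEM * √2 ≈ 1.39359 * 1.41421 ≈ 1.97083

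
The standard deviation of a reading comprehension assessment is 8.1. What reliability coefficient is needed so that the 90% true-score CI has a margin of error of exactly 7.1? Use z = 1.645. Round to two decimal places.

SEM needed = half-width / z = 7.1/1.645 ≈ 4.316
r = 1 − (4.316/8.1)² ≈ 1 − 0.284 ≈ 0.716

0.72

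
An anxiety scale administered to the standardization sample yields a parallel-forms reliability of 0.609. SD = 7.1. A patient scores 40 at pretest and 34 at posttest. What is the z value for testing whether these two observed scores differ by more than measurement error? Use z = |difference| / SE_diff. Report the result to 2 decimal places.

0.96

SEM = 7.1000 × √(1 − 0.6090) = 7.1000 × √0.3910 ≈ 7.1000 × 0.6253 ≈ 4.4396
Standard error of the difference = 4.4396·√2 ≈ 6.2786
z = 6 / 6.2786 ≈ 0.9556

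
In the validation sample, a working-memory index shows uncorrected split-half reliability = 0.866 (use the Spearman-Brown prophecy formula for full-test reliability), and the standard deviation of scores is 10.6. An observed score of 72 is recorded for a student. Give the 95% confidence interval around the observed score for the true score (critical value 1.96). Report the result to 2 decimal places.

Spearman-Brown: r = 2(0.866) / (1 + 0.866) = 1.7320 / 1.8660 ≈ 0.9282
The standard error of measurement is 10.6000*√(1 − 0.9282) ≈ 10.6000*0.2680 ≈ 2.8406.
Margin = 1.96 * 2.8406 ≈ 5.5675
95% CI: 72 ± 5.5675 = [66.4325, 77.5675]

[66.43, 77.57]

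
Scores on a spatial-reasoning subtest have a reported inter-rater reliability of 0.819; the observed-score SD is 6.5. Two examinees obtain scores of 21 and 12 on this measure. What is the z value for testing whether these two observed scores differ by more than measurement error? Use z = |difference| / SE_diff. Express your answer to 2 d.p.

2.30

SEM = 6.500 * √(1 − 0.819) = 6.500 * √0.181 ≈ 6.500 * 0.425 ≈ 2.765
SE_diff = √2 * SEM ≈ 3.911
z = 9 / 3.911 ≈ 2.301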